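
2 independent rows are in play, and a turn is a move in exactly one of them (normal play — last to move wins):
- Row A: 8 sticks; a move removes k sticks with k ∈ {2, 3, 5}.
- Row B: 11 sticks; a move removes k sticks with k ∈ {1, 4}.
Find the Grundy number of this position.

1

Build the Grundy sequence for row A with g(k) = mex{g(k−s) : s ∈ {2, 3, 5}, s ≤ k}:
k:     0  1  2  3  4  5  6  7  8
g(k):  0  0  1  1  2  2  3  0  0
So g(8) = 0.
For row B, compute g(0), g(1), … with moves {1, 4}:
k:     0  1  2  3  4  5  6  7  8  9 10 11
g(k):  0  1  0  1  2  0  1  0  1  2  0  1
So g(11) = 1.
The value of a disjunctive sum is the nim-sum of the parts.
Combined value = 0 XOR 1 = 1.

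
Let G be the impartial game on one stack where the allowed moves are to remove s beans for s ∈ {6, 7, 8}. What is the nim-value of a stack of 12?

2

Grundy values for subtraction set {6, 7, 8}:
g(0) = mex{} = 0
g(1) = mex{} = 0
g(2) = mex{} = 0
g(3) = mex{} = 0
g(4) = mex{} = 0
g(5) = mex{} = 0
g(6) = mex{0} = 1
g(7) = mex{0} = 1
g(8) = mex{0} = 1
g(9) = mex{0} = 1
g(10) = mex{0} = 1
g(11) = mex{0} = 1
g(12) = mex{0,1} = 2
So g(12) = 2.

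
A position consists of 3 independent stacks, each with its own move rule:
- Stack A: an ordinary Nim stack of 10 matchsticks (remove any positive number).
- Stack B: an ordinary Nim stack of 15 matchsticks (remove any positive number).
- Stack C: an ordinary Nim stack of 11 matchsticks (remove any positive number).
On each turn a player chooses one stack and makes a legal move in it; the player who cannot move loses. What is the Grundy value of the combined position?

Stack A is a plain Nim stack of size 10, so its Grundy value is 10.
Stack B is a plain Nim stack of size 15, so its Grundy value is 15.
Stack C is a plain Nim stack of size 11, so its Grundy value is 11.
By the Sprague-Grundy theorem, the Grundy value of a sum of independent games is the XOR of the component values.
Combined value = 10 XOR 15 XOR 11 = 14.

14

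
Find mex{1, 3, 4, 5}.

0

0 is not in the set, so the mex is 0.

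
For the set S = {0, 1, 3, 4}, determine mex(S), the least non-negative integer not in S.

The values 0, 1 are all present; 2 is the first non-negative integer missing from the set.

2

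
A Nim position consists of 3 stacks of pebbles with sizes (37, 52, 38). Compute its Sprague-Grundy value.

55

In binary:
  100101  (37)
  110100  (52)
  100110  (38)
  ------
  110111  (55)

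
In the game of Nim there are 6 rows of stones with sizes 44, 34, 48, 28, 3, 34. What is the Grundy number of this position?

3

Nim-sum: 44 XOR 34 XOR 48 XOR 28 XOR 3 XOR 34 = 3.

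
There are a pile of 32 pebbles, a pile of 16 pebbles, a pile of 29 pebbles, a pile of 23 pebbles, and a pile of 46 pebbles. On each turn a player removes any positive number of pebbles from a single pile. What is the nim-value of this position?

20

Write each in binary and XOR column by column:
  100000  (32)
  010000  (16)
  011101  (29)
  010111  (23)
  101110  (46)
  ------
  010100  (20)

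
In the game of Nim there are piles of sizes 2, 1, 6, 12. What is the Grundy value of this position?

9

Compute the nim-sum pairwise:
2 ⊕ 1 = 3
3 ⊕ 6 = 5
5 ⊕ 12 = 9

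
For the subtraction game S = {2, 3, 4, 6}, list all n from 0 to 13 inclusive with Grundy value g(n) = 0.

Build the Grundy sequence with g(k) = mex{g(k−s) : s ∈ {2, 3, 4, 6}, s ≤ k}:
k:     0  1  2  3  4  5  6  7  8  9 10 11 12 13
g(k):  0  0  1  1  2  2  3  3  0  0  1  1  2  2
The P-positions (g = 0) in 0..13 are 0, 1, 8, 9.

0, 1, 8, 9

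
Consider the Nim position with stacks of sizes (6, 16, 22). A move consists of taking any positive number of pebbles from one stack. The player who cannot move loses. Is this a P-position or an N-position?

P-position

Compute the nim-sum pairwise:
6 ⊕ 16 = 22
22 ⊕ 22 = 0
The nim-sum is 0, so this is a P-position: the player to move is in a losing position under optimal play.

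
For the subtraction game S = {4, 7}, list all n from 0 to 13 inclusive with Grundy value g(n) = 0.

0, 1, 2, 3, 11, 12, 13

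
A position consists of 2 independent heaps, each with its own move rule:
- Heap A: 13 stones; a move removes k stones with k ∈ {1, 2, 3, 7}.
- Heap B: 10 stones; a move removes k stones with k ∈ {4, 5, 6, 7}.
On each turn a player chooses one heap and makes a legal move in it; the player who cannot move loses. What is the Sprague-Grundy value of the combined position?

Grundy values for heap A (subtraction set {1, 2, 3, 7}):
k:     0  1  2  3  4  5  6  7  8  9 10 11 12 13
g(k):  0  1  2  3  0  1  2  3  0  1  2  3  0  1
So g(13) = 1.
Grundy values for heap B (subtraction set {4, 5, 6, 7}):
g(0) = mex{} = 0
g(1) = mex{} = 0
g(2) = mex{} = 0
g(3) = mex{} = 0
g(4) = mex{0} = 1
g(5) = mex{0} = 1
g(6) = mex{0} = 1
g(7) = mex{0} = 1
g(8) = mex{0,1} = 2
g(9) = mex{0,1} = 2
g(10) = mex{0,1} = 2
So g(10) = 2.
By the Sprague-Grundy theorem, the Grundy value of a sum of independent games is the XOR of the component values.
Combined value = 1 XOR 2 = 3.

3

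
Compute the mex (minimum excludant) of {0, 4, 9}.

1

0 is in the set but 1 is not, so the mex is 1.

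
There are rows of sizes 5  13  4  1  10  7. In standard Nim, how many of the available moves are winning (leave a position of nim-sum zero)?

0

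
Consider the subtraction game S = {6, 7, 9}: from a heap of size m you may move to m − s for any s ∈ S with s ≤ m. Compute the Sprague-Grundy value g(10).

Build the Grundy sequence with g(k) = mex{g(k−s) : s ∈ {6, 7, 9}, s ≤ k}:
g(0) = mex{} = 0
g(1) = mex{} = 0
g(2) = mex{} = 0
g(3) = mex{} = 0
g(4) = mex{} = 0
g(5) = mex{} = 0
g(6) = mex{0} = 1
g(7) = mex{0} = 1
g(8) = mex{0} = 1
g(9) = mex{0} = 1
g(10) = mex{0} = 1
So g(10) = 1.

1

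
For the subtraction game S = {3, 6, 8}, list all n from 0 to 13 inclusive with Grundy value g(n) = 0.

0, 1, 2, 11, 12, 13

Build the Grundy sequence with g(k) = mex{g(k−s) : s ∈ {3, 6, 8}, s ≤ k}:
k:     0  1  2  3  4  5  6  7  8  9 10 11 12 13
g(k):  0  0  0  1  1  1  2  2  2  3  3  0  0  0
The P-positions (g = 0) in 0..13 are 0, 1, 2, 11, 12, 13.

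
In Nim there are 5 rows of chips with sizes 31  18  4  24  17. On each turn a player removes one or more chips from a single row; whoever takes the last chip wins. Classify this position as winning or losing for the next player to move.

Write each in binary and XOR column by column:
  11111  (31)
  10010  (18)
  00100  (4)
  11000  (24)
  10001  (17)
  -----
  00000  (0)
The nim-sum is 0, so this is a P-position: the player to move is in a losing position under optimal play.

Losing position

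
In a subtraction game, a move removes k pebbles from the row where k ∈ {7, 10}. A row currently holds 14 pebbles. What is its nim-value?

2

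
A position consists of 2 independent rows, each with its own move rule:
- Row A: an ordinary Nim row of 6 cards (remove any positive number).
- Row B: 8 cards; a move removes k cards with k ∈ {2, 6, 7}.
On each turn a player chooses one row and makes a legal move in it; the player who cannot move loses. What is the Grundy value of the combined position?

4

Row A is a plain Nim row of size 6, so its Grundy value is 6.
Grundy values for row B (subtraction set {2, 6, 7}):
k:     0  1  2  3  4  5  6  7  8
g(k):  0  0  1  1  0  0  1  1  2
So g(8) = 2.
By the Sprague-Grundy theorem, the Grundy value of a sum of independent games is the XOR of the component values.
Combined value = 6 XOR 2 = 4.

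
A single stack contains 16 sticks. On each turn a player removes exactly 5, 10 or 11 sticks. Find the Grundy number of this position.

0

Compute g(0), g(1), … for moves {5, 10, 11}:
k:     0  1  2  3  4  5  6  7  8  9 10 11 12 13 14 15 16
g(k):  0  0  0  0  0  1  1  1  1  1  2  2  2  2  2  3  0
So g(16) = 0.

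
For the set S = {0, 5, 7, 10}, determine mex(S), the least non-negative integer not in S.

1

0 is in the set but 1 is not, so the mex is 1.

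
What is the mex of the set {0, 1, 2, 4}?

3

The values 0, 1, 2 are all present; 3 is the first non-negative integer missing from the set.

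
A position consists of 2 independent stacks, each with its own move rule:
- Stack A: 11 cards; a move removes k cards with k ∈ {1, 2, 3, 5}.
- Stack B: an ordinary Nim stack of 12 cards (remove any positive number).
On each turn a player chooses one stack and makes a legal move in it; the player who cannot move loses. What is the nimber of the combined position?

15

For stack A, compute g(0), g(1), … with moves {1, 2, 3, 5}:
g(0) = mex{} = 0
g(1) = mex{0} = 1
g(2) = mex{0,1} = 2
g(3) = mex{0,1,2} = 3
g(4) = mex{1,2,3} = 0
g(5) = mex{0,2,3} = 1
g(6) = mex{0,1,3} = 2
g(7) = mex{0,1,2} = 3
g(8) = mex{1,2,3} = 0
g(9) = mex{0,2,3} = 1
g(10) = mex{0,1,3} = 2
g(11) = mex{0,1,2} = 3
So g(11) = 3.
Stack B is a plain Nim stack of size 12, so its Grundy value is 12.
The value of a disjunctive sum is the nim-sum of the parts.
Combined value = 3 ⊕ 12 = 15.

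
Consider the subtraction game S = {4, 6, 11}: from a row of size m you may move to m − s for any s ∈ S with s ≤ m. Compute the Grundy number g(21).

1

Compute g(0), g(1), … for moves {4, 6, 11}:
k:     0  1  2  3  4  5  6  7  8  9 10 11 12 13 14 15 16 17 18 19 20 21
g(k):  0  0  0  0  1  1  1  1  2  2  0  2  3  3  1  0  2  0  0  1  0  1
So g(21) = 1.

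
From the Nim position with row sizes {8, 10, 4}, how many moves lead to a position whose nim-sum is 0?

1

Compute the nim-sum pairwise:
8 XOR 10 = 2
2 XOR 4 = 6
The overall nim-sum is X = 6. A row of size p has a winning move iff p XOR X < p (reduce it to p XOR X).
  8: 8 XOR 6 = 14 ≥ 8 — no move.
  10: 10 XOR 6 = 12 ≥ 10 — no move.
  4: 4 XOR 6 = 2 < 4 — winning move (to 2).
That gives 1 winning move.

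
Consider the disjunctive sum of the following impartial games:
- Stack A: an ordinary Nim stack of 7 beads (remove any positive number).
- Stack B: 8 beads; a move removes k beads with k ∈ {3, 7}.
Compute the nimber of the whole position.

5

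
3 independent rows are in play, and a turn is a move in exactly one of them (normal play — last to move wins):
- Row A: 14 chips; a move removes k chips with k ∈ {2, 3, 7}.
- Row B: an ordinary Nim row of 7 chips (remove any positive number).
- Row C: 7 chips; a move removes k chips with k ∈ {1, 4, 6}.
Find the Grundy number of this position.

5

For row A, compute g(0), g(1), … with moves {2, 3, 7}:
g(0) = mex{} = 0
g(1) = mex{} = 0
g(2) = mex{0} = 1
g(3) = mex{0} = 1
g(4) = mex{0,1} = 2
g(5) = mex{1} = 0
g(6) = mex{1,2} = 0
g(7) = mex{0,2} = 1
g(8) = mex{0} = 1
g(9) = mex{0,1} = 2
g(10) = mex{1} = 0
g(11) = mex{1,2} = 0
g(12) = mex{0,2} = 1
g(13) = mex{0} = 1
g(14) = mex{0,1} = 2
So g(14) = 2.
Row B is a plain Nim row of size 7, so its Grundy value is 7.
For row C, compute g(0), g(1), … with moves {1, 4, 6}:
g(0) = mex{} = 0
g(1) = mex{0} = 1
g(2) = mex{1} = 0
g(3) = mex{0} = 1
g(4) = mex{0,1} = 2
g(5) = mex{1,2} = 0
g(6) = mex{0} = 1
g(7) = mex{1} = 0
So g(7) = 0.
By the Sprague-Grundy theorem, the Grundy value of a sum of independent games is the XOR of the component values.
Combined value = 2 XOR 7 XOR 0 = 5.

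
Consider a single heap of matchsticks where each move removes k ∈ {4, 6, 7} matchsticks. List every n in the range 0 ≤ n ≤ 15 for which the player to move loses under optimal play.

Build the Grundy sequence with g(k) = mex{g(k−s) : s ∈ {4, 6, 7}, s ≤ k}:
k:     0  1  2  3  4  5  6  7  8  9 10 11 12 13 14 15
g(k):  0  0  0  0  1  1  1  1  2  2  2  0  0  0  0  1
The P-positions (g = 0) in 0..15 are 0, 1, 2, 3, 11, 12, 13, 14.

0, 1, 2, 3, 11, 12, 13, 14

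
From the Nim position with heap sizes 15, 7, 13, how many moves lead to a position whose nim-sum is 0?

3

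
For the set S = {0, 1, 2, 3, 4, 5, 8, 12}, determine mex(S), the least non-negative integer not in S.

The values 0, 1, 2, 3, 4, 5 are all present; 6 is the first non-negative integer missing from the set.

6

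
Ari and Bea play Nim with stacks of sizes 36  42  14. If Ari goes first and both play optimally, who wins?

Compute the nim-sum pairwise:
36 XOR 42 = 14
14 XOR 14 = 0
The nim-sum is 0, so this is a P-position: the player to move is in a losing position under optimal play; Ari is about to move from it and so loses — Bea wins.

Bea wins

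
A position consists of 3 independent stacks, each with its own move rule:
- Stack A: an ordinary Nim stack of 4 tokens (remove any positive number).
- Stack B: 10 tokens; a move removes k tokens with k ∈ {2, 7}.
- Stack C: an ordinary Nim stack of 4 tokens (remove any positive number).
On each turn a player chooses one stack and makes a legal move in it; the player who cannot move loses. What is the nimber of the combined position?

0

Stack A is a plain Nim stack of size 4, so its Grundy value is 4.
Build the Grundy sequence for stack B with g(k) = mex{g(k−s) : s ∈ {2, 7}, s ≤ k}:
g(0) = mex{} = 0
g(1) = mex{} = 0
g(2) = mex{0} = 1
g(3) = mex{0} = 1
g(4) = mex{1} = 0
g(5) = mex{1} = 0
g(6) = mex{0} = 1
g(7) = mex{0} = 1
g(8) = mex{0,1} = 2
g(9) = mex{1} = 0
g(10) = mex{1,2} = 0
So g(10) = 0.
Stack C is a plain Nim stack of size 4, so its Grundy value is 4.
The value of a disjunctive sum is the nim-sum of the parts.
Combined value = 4 XOR 0 XOR 4 = 0.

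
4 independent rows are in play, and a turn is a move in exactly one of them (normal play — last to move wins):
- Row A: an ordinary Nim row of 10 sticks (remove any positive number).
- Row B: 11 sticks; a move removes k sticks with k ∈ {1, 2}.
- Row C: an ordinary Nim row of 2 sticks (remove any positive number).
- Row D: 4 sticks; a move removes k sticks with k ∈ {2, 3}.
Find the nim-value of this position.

8

Row A is a plain Nim row of size 10, so its Grundy value is 10.
For row B, compute g(0), g(1), … with moves {1, 2}:
g(0) = mex{} = 0
g(1) = mex{0} = 1
g(2) = mex{0,1} = 2
g(3) = mex{1,2} = 0
g(4) = mex{0,2} = 1
g(5) = mex{0,1} = 2
g(6) = mex{1,2} = 0
g(7) = mex{0,2} = 1
g(8) = mex{0,1} = 2
g(9) = mex{1,2} = 0
g(10) = mex{0,2} = 1
g(11) = mex{0,1} = 2
So g(11) = 2.
Row C is a plain Nim row of size 2, so its Grundy value is 2.
Grundy values for row D (subtraction set {2, 3}):
k:     0  1  2  3  4
g(k):  0  0  1  1  2
So g(4) = 2.
The value of a disjunctive sum is the nim-sum of the parts.
Combined value = 10 ⊕ 2 ⊕ 2 ⊕ 2 = 8.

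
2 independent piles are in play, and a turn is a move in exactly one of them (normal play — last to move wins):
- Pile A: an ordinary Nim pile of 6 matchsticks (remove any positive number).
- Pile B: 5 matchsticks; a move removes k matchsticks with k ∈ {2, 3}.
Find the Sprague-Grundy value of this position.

6

Pile A is a plain Nim pile of size 6, so its Grundy value is 6.
Build the Grundy sequence for pile B with g(k) = mex{g(k−s) : s ∈ {2, 3}, s ≤ k}:
g(0) = mex{} = 0
g(1) = mex{} = 0
g(2) = mex{0} = 1
g(3) = mex{0} = 1
g(4) = mex{0,1} = 2
g(5) = mex{1} = 0
So g(5) = 0.
The value of a disjunctive sum is the nim-sum of the parts.
Combined value = 6 ⊕ 0 = 6.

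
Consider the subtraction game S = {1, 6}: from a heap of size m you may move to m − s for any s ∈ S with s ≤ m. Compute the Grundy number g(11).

Grundy values for subtraction set {1, 6}:
g(0) = mex{} = 0
g(1) = mex{0} = 1
g(2) = mex{1} = 0
g(3) = mex{0} = 1
g(4) = mex{1} = 0
g(5) = mex{0} = 1
g(6) = mex{0,1} = 2
g(7) = mex{1,2} = 0
g(8) = mex{0} = 1
g(9) = mex{1} = 0
g(10) = mex{0} = 1
g(11) = mex{1} = 0
So g(11) = 0.

0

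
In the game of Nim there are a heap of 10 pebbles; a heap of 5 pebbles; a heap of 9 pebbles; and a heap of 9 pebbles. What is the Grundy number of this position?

15

Bitwise XOR of the heap sizes:
  1010  (10)
  0101  (5)
  1001  (9)
  1001  (9)
  ----
  1111  (15)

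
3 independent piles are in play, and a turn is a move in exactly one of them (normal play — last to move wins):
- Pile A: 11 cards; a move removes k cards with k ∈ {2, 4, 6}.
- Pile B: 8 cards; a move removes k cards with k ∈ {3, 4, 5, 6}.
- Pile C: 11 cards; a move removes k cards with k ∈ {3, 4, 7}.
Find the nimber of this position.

For pile A, compute g(0), g(1), … with moves {2, 4, 6}:
g(0) = mex{} = 0
g(1) = mex{} = 0
g(2) = mex{0} = 1
g(3) = mex{0} = 1
g(4) = mex{0,1} = 2
g(5) = mex{0,1} = 2
g(6) = mex{0,1,2} = 3
g(7) = mex{0,1,2} = 3
g(8) = mex{1,2,3} = 0
g(9) = mex{1,2,3} = 0
g(10) = mex{0,2,3} = 1
g(11) = mex{0,2,3} = 1
So g(11) = 1.
Grundy values for pile B (subtraction set {3, 4, 5, 6}):
k:     0  1  2  3  4  5  6  7  8
g(k):  0  0  0  1  1  1  2  2  2
So g(8) = 2.
Grundy values for pile C (subtraction set {3, 4, 7}):
k:     0  1  2  3  4  5  6  7  8  9 10 11
g(k):  0  0  0  1  1  1  2  2  2  3  0  0
So g(11) = 0.
By the Sprague-Grundy theorem, the Grundy value of a sum of independent games is the XOR of the component values.
Combined value = 1 ⊕ 2 ⊕ 0 = 3.

3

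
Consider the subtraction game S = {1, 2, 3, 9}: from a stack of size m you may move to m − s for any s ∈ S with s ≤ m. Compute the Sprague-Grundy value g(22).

2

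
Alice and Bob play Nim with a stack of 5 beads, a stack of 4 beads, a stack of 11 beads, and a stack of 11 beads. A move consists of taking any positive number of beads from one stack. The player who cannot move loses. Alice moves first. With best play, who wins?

Alice wins

Nim-sum: 5 ^ 4 ^ 11 ^ 11 = 1.
The nim-sum is 1 ≠ 0, so this is an N-position: the player to move can win; Alice has a winning move.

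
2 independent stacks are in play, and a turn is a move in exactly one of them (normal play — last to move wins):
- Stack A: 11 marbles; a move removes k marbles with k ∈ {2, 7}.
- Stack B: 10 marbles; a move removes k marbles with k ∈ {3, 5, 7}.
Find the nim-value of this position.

1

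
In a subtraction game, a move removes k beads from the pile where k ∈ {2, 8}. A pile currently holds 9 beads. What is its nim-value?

2

Compute g(0), g(1), … for moves {2, 8}:
g(0) = mex{} = 0
g(1) = mex{} = 0
g(2) = mex{0} = 1
g(3) = mex{0} = 1
g(4) = mex{1} = 0
g(5) = mex{1} = 0
g(6) = mex{0} = 1
g(7) = mex{0} = 1
g(8) = mex{0,1} = 2
g(9) = mex{0,1} = 2
So g(9) = 2.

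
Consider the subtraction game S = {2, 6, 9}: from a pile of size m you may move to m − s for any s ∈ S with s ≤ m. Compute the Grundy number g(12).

Build the Grundy sequence with g(k) = mex{g(k−s) : s ∈ {2, 6, 9}, s ≤ k}:
g(0) = mex{} = 0
g(1) = mex{} = 0
g(2) = mex{0} = 1
g(3) = mex{0} = 1
g(4) = mex{1} = 0
g(5) = mex{1} = 0
g(6) = mex{0} = 1
g(7) = mex{0} = 1
g(8) = mex{1} = 0
g(9) = mex{0,1} = 2
g(10) = mex{0} = 1
g(11) = mex{0,1,2} = 3
g(12) = mex{1} = 0
So g(12) = 0.

0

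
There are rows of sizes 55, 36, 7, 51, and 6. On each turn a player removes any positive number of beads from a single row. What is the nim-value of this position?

33

Write each in binary and XOR column by column:
  110111  (55)
  100100  (36)
  000111  (7)
  110011  (51)
  000110  (6)
  ------
  100001  (33)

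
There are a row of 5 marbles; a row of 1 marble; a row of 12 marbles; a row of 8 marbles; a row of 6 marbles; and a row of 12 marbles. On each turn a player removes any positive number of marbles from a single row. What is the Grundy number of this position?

10

Nim-sum: 5 ^ 1 ^ 12 ^ 8 ^ 6 ^ 12 = 10.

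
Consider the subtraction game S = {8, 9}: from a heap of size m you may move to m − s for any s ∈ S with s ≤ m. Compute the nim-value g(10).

Build the Grundy sequence with g(k) = mex{g(k−s) : s ∈ {8, 9}, s ≤ k}:
k:     0  1  2  3  4  5  6  7  8  9 10
g(k):  0  0  0  0  0  0  0  0  1  1  1
So g(10) = 1.

1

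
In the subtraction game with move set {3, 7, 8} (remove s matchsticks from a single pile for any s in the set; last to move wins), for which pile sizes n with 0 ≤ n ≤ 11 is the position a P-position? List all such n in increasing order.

0, 1, 2, 6, 11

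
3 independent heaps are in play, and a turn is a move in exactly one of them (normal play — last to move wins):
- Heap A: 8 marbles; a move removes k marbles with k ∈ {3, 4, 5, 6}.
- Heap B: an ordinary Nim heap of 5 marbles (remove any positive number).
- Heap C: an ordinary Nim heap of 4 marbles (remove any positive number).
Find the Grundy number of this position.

For heap A, compute g(0), g(1), … with moves {3, 4, 5, 6}:
g(0) = mex{} = 0
g(1) = mex{} = 0
g(2) = mex{} = 0
g(3) = mex{0} = 1
g(4) = mex{0} = 1
g(5) = mex{0} = 1
g(6) = mex{0,1} = 2
g(7) = mex{0,1} = 2
g(8) = mex{0,1} = 2
So g(8) = 2.
Heap B is a plain Nim heap of size 5, so its Grundy value is 5.
Heap C is a plain Nim heap of size 4, so its Grundy value is 4.
By the Sprague-Grundy theorem, the Grundy value of a sum of independent games is the XOR of the component values.
Combined value = 2 XOR 5 XOR 4 = 3.

3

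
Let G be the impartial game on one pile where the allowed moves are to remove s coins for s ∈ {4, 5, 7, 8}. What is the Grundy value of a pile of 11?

2

Compute g(0), g(1), … for moves {4, 5, 7, 8}:
k:     0  1  2  3  4  5  6  7  8  9 10 11
g(k):  0  0  0  0  1  1  1  1  2  2  2  2
So g(11) = 2.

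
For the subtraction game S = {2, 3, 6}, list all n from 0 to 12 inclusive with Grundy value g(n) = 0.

Build the Grundy sequence with g(k) = mex{g(k−s) : s ∈ {2, 3, 6}, s ≤ k}:
k:     0  1  2  3  4  5  6  7  8  9 10 11 12
g(k):  0  0  1  1  2  0  3  1  2  0  0  1  1
The P-positions (g = 0) in 0..12 are 0, 1, 5, 9, 10.

0, 1, 5, 9, 10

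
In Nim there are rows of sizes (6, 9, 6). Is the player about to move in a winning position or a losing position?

Nim-sum: 6 ⊕ 9 ⊕ 6 = 9.
The nim-sum is 9 ≠ 0, so this is an N-position: the player to move can win.

Winning position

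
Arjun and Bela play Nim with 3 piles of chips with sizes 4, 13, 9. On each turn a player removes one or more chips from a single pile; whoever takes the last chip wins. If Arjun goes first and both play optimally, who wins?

Bela wins

Nim-sum: 4 XOR 13 XOR 9 = 0.
The nim-sum is 0, so this is a P-position: the player to move is in a losing position under optimal play; Arjun is about to move from it and so loses — Bela wins.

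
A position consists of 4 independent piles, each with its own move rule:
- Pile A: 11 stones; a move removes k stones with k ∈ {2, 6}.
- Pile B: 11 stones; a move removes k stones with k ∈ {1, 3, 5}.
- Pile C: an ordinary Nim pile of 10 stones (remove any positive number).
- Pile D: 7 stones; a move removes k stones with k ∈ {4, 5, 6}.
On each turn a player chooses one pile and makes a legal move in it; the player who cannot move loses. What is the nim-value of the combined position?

Grundy values for pile A (subtraction set {2, 6}):
k:     0  1  2  3  4  5  6  7  8  9 10 11
g(k):  0  0  1  1  0  0  1  1  0  0  1  1
So g(11) = 1.
Build the Grundy sequence for pile B with g(k) = mex{g(k−s) : s ∈ {1, 3, 5}, s ≤ k}:
k:     0  1  2  3  4  5  6  7  8  9 10 11
g(k):  0  1  0  1  0  1  0  1  0  1  0  1
So g(11) = 1.
Pile C is a plain Nim pile of size 10, so its Grundy value is 10.
Grundy values for pile D (subtraction set {4, 5, 6}):
k:     0  1  2  3  4  5  6  7
g(k):  0  0  0  0  1  1  1  1
So g(7) = 1.
The value of a disjunctive sum is the nim-sum of the parts.
Combined value = 1 ⊕ 1 ⊕ 10 ⊕ 1 = 11.

11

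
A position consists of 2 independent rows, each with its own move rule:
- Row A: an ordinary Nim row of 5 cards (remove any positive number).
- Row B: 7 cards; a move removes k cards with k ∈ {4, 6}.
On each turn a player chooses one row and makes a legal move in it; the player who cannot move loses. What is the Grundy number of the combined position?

Row A is a plain Nim row of size 5, so its Grundy value is 5.
For row B, compute g(0), g(1), … with moves {4, 6}:
k:     0  1  2  3  4  5  6  7
g(k):  0  0  0  0  1  1  1  1
So g(7) = 1.
By the Sprague-Grundy theorem, the Grundy value of a sum of independent games is the XOR of the component values.
Combined value = 5 XOR 1 = 4.

4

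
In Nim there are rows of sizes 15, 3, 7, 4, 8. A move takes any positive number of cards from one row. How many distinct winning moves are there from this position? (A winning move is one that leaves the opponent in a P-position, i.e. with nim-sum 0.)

3

Write each in binary and XOR column by column:
  1111  (15)
  0011  (3)
  0111  (7)
  0100  (4)
  1000  (8)
  ----
  0111  (7)
The overall nim-sum is X = 7. A row of size p has a winning move iff p XOR X < p (reduce it to p XOR X).
  15: 15 XOR 7 = 8 < 15 — winning move (to 8).
  3: 3 XOR 7 = 4 ≥ 3 — no move.
  7: 7 XOR 7 = 0 < 7 — winning move (to 0).
  4: 4 XOR 7 = 3 < 4 — winning move (to 3).
  8: 8 XOR 7 = 15 ≥ 8 — no move.
That gives 3 winning moves.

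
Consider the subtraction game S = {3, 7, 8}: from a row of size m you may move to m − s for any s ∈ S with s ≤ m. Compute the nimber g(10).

3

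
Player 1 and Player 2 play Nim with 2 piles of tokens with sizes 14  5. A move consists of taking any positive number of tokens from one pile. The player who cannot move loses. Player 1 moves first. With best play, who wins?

Player 1 wins

In binary:
  1110  (14)
  0101  (5)
  ----
  1011  (11)
The nim-sum is 11 ≠ 0, so this is an N-position: the player to move can win; Player 1 has a winning move.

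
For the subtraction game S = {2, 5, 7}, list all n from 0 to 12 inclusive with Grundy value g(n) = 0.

0, 1, 4, 10

Build the Grundy sequence with g(k) = mex{g(k−s) : s ∈ {2, 5, 7}, s ≤ k}:
k:     0  1  2  3  4  5  6  7  8  9 10 11 12
g(k):  0  0  1  1  0  2  1  3  2  2  0  3  1
The P-positions (g = 0) in 0..12 are 0, 1, 4, 10.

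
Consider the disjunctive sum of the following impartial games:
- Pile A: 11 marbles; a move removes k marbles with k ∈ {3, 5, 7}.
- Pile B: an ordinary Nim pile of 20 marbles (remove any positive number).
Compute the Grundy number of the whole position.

For pile A, compute g(0), g(1), … with moves {3, 5, 7}:
g(0) = mex{} = 0
g(1) = mex{} = 0
g(2) = mex{} = 0
g(3) = mex{0} = 1
g(4) = mex{0} = 1
g(5) = mex{0} = 1
g(6) = mex{0,1} = 2
g(7) = mex{0,1} = 2
g(8) = mex{0,1} = 2
g(9) = mex{0,1,2} = 3
g(10) = mex{1,2} = 0
g(11) = mex{1,2} = 0
So g(11) = 0.
Pile B is a plain Nim pile of size 20, so its Grundy value is 20.
By the Sprague-Grundy theorem, the Grundy value of a sum of independent games is the XOR of the component values.
Combined value = 0 ⊕ 20 = 20.

20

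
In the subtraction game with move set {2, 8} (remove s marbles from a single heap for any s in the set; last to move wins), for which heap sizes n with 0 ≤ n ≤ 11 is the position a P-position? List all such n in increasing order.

0, 1, 4, 5, 10, 11

Grundy values for subtraction set {2, 8}:
g(0) = mex{} = 0
g(1) = mex{} = 0
g(2) = mex{0} = 1
g(3) = mex{0} = 1
g(4) = mex{1} = 0
g(5) = mex{1} = 0
g(6) = mex{0} = 1
g(7) = mex{0} = 1
g(8) = mex{0,1} = 2
g(9) = mex{0,1} = 2
g(10) = mex{1,2} = 0
g(11) = mex{1,2} = 0
The P-positions (g = 0) in 0..11 are 0, 1, 4, 5, 10, 11.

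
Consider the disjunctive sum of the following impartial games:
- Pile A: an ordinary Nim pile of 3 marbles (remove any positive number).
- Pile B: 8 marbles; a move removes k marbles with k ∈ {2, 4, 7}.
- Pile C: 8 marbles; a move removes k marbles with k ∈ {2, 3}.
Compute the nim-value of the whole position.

3

Pile A is a plain Nim pile of size 3, so its Grundy value is 3.
Grundy values for pile B (subtraction set {2, 4, 7}):
k:     0  1  2  3  4  5  6  7  8
g(k):  0  0  1  1  2  2  0  3  1
So g(8) = 1.
For pile C, compute g(0), g(1), … with moves {2, 3}:
g(0) = mex{} = 0
g(1) = mex{} = 0
g(2) = mex{0} = 1
g(3) = mex{0} = 1
g(4) = mex{0,1} = 2
g(5) = mex{1} = 0
g(6) = mex{1,2} = 0
g(7) = mex{0,2} = 1
g(8) = mex{0} = 1
So g(8) = 1.
By the Sprague-Grundy theorem, the Grundy value of a sum of independent games is the XOR of the component values.
Combined value = 3 XOR 1 XOR 1 = 3.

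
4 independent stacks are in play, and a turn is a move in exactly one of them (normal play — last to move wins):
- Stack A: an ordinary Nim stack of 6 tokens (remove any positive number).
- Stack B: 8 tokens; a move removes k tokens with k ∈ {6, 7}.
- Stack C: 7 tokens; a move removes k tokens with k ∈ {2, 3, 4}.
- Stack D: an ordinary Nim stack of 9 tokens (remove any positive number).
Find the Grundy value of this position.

14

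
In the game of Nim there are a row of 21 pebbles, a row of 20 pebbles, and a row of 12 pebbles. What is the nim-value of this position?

Write each in binary and XOR column by column:
  10101  (21)
  10100  (20)
  01100  (12)
  -----
  01101  (13)

13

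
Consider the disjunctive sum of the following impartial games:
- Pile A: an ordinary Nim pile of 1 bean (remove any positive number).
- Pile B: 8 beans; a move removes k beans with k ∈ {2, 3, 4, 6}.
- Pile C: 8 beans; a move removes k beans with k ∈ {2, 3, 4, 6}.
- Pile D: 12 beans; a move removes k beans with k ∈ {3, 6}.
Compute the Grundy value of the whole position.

0

Pile A is a plain Nim pile of size 1, so its Grundy value is 1.
Grundy values for pile B (subtraction set {2, 3, 4, 6}):
g(0) = mex{} = 0
g(1) = mex{} = 0
g(2) = mex{0} = 1
g(3) = mex{0} = 1
g(4) = mex{0,1} = 2
g(5) = mex{0,1} = 2
g(6) = mex{0,1,2} = 3
g(7) = mex{0,1,2} = 3
g(8) = mex{1,2,3} = 0
So g(8) = 0.
Grundy values for pile C (subtraction set {2, 3, 4, 6}):
g(0) = mex{} = 0
g(1) = mex{} = 0
g(2) = mex{0} = 1
g(3) = mex{0} = 1
g(4) = mex{0,1} = 2
g(5) = mex{0,1} = 2
g(6) = mex{0,1,2} = 3
g(7) = mex{0,1,2} = 3
g(8) = mex{1,2,3} = 0
So g(8) = 0.
Build the Grundy sequence for pile D with g(k) = mex{g(k−s) : s ∈ {3, 6}, s ≤ k}:
g(0) = mex{} = 0
g(1) = mex{} = 0
g(2) = mex{} = 0
g(3) = mex{0} = 1
g(4) = mex{0} = 1
g(5) = mex{0} = 1
g(6) = mex{0,1} = 2
g(7) = mex{0,1} = 2
g(8) = mex{0,1} = 2
g(9) = mex{1,2} = 0
g(10) = mex{1,2} = 0
g(11) = mex{1,2} = 0
g(12) = mex{0,2} = 1
So g(12) = 1.
The value of a disjunctive sum is the nim-sum of the parts.
Combined value = 1 XOR 0 XOR 0 XOR 1 = 0.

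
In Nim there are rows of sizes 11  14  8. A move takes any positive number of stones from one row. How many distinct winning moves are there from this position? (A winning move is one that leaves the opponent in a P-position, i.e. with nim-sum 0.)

Nim-sum: 11 XOR 14 XOR 8 = 13.
The overall nim-sum is X = 13. A row of size p has a winning move iff p XOR X < p (reduce it to p XOR X).
  11: 11 XOR 13 = 6 < 11 — winning move (to 6).
  14: 14 XOR 13 = 3 < 14 — winning move (to 3).
  8: 8 XOR 13 = 5 < 8 — winning move (to 5).
That gives 3 winning moves.

3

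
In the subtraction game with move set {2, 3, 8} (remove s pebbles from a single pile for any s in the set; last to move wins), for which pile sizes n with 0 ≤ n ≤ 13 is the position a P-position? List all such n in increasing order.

0, 1, 5, 6, 10, 11

Build the Grundy sequence with g(k) = mex{g(k−s) : s ∈ {2, 3, 8}, s ≤ k}:
k:     0  1  2  3  4  5  6  7  8  9 10 11 12 13
g(k):  0  0  1  1  2  0  0  1  1  2  0  0  1  1
The P-positions (g = 0) in 0..13 are 0, 1, 5, 6, 10, 11.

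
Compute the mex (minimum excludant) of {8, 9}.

0

0 is not in the set, so the mex is 0.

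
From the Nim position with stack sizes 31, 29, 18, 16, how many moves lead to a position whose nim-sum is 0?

0

Compute the nim-sum pairwise:
31 XOR 29 = 2
2 XOR 18 = 16
16 XOR 16 = 0
The nim-sum is already 0, so every move leaves a nonzero nim-sum — there are no winning moves.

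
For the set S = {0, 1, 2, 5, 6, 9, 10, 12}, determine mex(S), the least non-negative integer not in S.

3

The values 0, 1, 2 are all present; 3 is the first non-negative integer missing from the set.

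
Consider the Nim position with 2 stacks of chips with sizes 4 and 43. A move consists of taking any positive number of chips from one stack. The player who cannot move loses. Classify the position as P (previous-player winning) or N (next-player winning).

Write each in binary and XOR column by column:
  000100  (4)
  101011  (43)
  ------
  101111  (47)
The nim-sum is 47 ≠ 0, so this is an N-position: the player to move can win.

N-position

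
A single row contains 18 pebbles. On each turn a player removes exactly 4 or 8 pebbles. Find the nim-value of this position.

1

Compute g(0), g(1), … for moves {4, 8}:
k:     0  1  2  3  4  5  6  7  8  9 10 11 12 13 14 15 16 17 18
g(k):  0  0  0  0  1  1  1  1  2  2  2  2  0  0  0  0  1  1  1
So g(18) = 1.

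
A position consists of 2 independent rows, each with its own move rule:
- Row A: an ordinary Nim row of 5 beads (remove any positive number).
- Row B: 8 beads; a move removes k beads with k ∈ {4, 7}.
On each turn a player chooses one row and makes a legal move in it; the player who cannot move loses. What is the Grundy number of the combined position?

Row A is a plain Nim row of size 5, so its Grundy value is 5.
Grundy values for row B (subtraction set {4, 7}):
k:     0  1  2  3  4  5  6  7  8
g(k):  0  0  0  0  1  1  1  1  2
So g(8) = 2.
By the Sprague-Grundy theorem, the Grundy value of a sum of independent games is the XOR of the component values.
Combined value = 5 XOR 2 = 7.

7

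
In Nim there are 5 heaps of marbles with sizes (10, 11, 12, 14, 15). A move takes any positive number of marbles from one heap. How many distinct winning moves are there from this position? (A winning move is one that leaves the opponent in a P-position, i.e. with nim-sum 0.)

Nim-sum: 10 ^ 11 ^ 12 ^ 14 ^ 15 = 12.
The overall nim-sum is X = 12. A heap of size p has a winning move iff p XOR X < p (reduce it to p XOR X).
  10: 10 XOR 12 = 6 < 10 — winning move (to 6).
  11: 11 XOR 12 = 7 < 11 — winning move (to 7).
  12: 12 XOR 12 = 0 < 12 — winning move (to 0).
  14: 14 XOR 12 = 2 < 14 — winning move (to 2).
  15: 15 XOR 12 = 3 < 15 — winning move (to 3).
That gives 5 winning moves.

5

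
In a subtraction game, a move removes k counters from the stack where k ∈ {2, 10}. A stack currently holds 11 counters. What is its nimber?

Compute g(0), g(1), … for moves {2, 10}:
g(0) = mex{} = 0
g(1) = mex{} = 0
g(2) = mex{0} = 1
g(3) = mex{0} = 1
g(4) = mex{1} = 0
g(5) = mex{1} = 0
g(6) = mex{0} = 1
g(7) = mex{0} = 1
g(8) = mex{1} = 0
g(9) = mex{1} = 0
g(10) = mex{0} = 1
g(11) = mex{0} = 1
So g(11) = 1.

1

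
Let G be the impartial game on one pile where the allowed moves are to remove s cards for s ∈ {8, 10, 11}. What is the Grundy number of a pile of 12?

1

Build the Grundy sequence with g(k) = mex{g(k−s) : s ∈ {8, 10, 11}, s ≤ k}:
g(0) = mex{} = 0
g(1) = mex{} = 0
g(2) = mex{} = 0
g(3) = mex{} = 0
g(4) = mex{} = 0
g(5) = mex{} = 0
g(6) = mex{} = 0
g(7) = mex{} = 0
g(8) = mex{0} = 1
g(9) = mex{0} = 1
g(10) = mex{0} = 1
g(11) = mex{0} = 1
g(12) = mex{0} = 1
So g(12) = 1.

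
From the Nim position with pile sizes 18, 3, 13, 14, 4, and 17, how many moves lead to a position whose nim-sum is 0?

3

Write each in binary and XOR column by column:
  10010  (18)
  00011  (3)
  01101  (13)
  01110  (14)
  00100  (4)
  10001  (17)
  -----
  00111  (7)
The overall nim-sum is X = 7. A pile of size p has a winning move iff p XOR X < p (reduce it to p XOR X).
  18: 18 XOR 7 = 21 ≥ 18 — no move.
  3: 3 XOR 7 = 4 ≥ 3 — no move.
  13: 13 XOR 7 = 10 < 13 — winning move (to 10).
  14: 14 XOR 7 = 9 < 14 — winning move (to 9).
  4: 4 XOR 7 = 3 < 4 — winning move (to 3).
  17: 17 XOR 7 = 22 ≥ 17 — no move.
That gives 3 winning moves.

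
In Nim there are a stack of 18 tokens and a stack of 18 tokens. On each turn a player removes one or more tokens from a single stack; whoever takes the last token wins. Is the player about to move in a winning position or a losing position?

Write each in binary and XOR column by column:
  10010  (18)
  10010  (18)
  -----
  00000  (0)
The nim-sum is 0, so this is a P-position: the player to move is in a losing position under optimal play.

Losing position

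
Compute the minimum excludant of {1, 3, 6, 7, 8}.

0 is not in the set, so the mex is 0.

0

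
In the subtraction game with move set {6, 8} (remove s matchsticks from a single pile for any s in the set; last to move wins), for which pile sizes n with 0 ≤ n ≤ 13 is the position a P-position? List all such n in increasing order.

0, 1, 2, 3, 4, 5

Build the Grundy sequence with g(k) = mex{g(k−s) : s ∈ {6, 8}, s ≤ k}:
k:     0  1  2  3  4  5  6  7  8  9 10 11 12 13
g(k):  0  0  0  0  0  0  1  1  1  1  1  1  2  2
The P-positions (g = 0) in 0..13 are 0, 1, 2, 3, 4, 5.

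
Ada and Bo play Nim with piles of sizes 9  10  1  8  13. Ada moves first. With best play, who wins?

Write each in binary and XOR column by column:
  1001  (9)
  1010  (10)
  0001  (1)
  1000  (8)
  1101  (13)
  ----
  0111  (7)
The nim-sum is 7 ≠ 0, so this is an N-position: the player to move can win; Ada has a winning move.

Ada wins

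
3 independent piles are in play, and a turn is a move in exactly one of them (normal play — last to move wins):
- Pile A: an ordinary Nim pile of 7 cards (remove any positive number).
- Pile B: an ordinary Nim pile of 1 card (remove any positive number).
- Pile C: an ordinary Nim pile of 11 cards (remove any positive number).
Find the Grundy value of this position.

Pile A is a plain Nim pile of size 7, so its Grundy value is 7.
Pile B is a plain Nim pile of size 1, so its Grundy value is 1.
Pile C is a plain Nim pile of size 11, so its Grundy value is 11.
The value of a disjunctive sum is the nim-sum of the parts.
Combined value = 7 XOR 1 XOR 11 = 13.

13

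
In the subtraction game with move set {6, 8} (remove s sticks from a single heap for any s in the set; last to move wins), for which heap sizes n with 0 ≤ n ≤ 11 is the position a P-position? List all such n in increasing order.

0, 1, 2, 3, 4, 5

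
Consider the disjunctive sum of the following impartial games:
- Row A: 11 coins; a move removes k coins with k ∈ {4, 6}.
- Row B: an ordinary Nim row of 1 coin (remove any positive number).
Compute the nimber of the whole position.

1

For row A, compute g(0), g(1), … with moves {4, 6}:
k:     0  1  2  3  4  5  6  7  8  9 10 11
g(k):  0  0  0  0  1  1  1  1  2  2  0  0
So g(11) = 0.
Row B is a plain Nim row of size 1, so its Grundy value is 1.
By the Sprague-Grundy theorem, the Grundy value of a sum of independent games is the XOR of the component values.
Combined value = 0 ⊕ 1 = 1.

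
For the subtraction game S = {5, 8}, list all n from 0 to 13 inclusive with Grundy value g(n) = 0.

0, 1, 2, 3, 4, 13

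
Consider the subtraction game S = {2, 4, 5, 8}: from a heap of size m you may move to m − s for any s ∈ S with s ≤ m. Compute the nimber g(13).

0

Grundy values for subtraction set {2, 4, 5, 8}:
g(0) = mex{} = 0
g(1) = mex{} = 0
g(2) = mex{0} = 1
g(3) = mex{0} = 1
g(4) = mex{0,1} = 2
g(5) = mex{0,1} = 2
g(6) = mex{0,1,2} = 3
g(7) = mex{1,2} = 0
g(8) = mex{0,1,2,3} = 4
g(9) = mex{0,2} = 1
g(10) = mex{1,2,3,4} = 0
g(11) = mex{0,1,3} = 2
g(12) = mex{0,2,4} = 1
g(13) = mex{1,2,4} = 0
So g(13) = 0.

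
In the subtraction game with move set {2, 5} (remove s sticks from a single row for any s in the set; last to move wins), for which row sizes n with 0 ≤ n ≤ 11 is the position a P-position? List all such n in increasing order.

0, 1, 4, 7, 8, 11

Compute g(0), g(1), … for moves {2, 5}:
k:     0  1  2  3  4  5  6  7  8  9 10 11
g(k):  0  0  1  1  0  2  1  0  0  1  1  0
The P-positions (g = 0) in 0..11 are 0, 1, 4, 7, 8, 11.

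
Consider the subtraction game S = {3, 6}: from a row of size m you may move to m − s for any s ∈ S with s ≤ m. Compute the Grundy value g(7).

Compute g(0), g(1), … for moves {3, 6}:
g(0) = mex{} = 0
g(1) = mex{} = 0
g(2) = mex{} = 0
g(3) = mex{0} = 1
g(4) = mex{0} = 1
g(5) = mex{0} = 1
g(6) = mex{0,1} = 2
g(7) = mex{0,1} = 2
So g(7) = 2.

2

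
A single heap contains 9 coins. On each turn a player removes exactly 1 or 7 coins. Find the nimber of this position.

1

Build the Grundy sequence with g(k) = mex{g(k−s) : s ∈ {1, 7}, s ≤ k}:
g(0) = mex{} = 0
g(1) = mex{0} = 1
g(2) = mex{1} = 0
g(3) = mex{0} = 1
g(4) = mex{1} = 0
g(5) = mex{0} = 1
g(6) = mex{1} = 0
g(7) = mex{0} = 1
g(8) = mex{1} = 0
g(9) = mex{0} = 1
So g(9) = 1.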